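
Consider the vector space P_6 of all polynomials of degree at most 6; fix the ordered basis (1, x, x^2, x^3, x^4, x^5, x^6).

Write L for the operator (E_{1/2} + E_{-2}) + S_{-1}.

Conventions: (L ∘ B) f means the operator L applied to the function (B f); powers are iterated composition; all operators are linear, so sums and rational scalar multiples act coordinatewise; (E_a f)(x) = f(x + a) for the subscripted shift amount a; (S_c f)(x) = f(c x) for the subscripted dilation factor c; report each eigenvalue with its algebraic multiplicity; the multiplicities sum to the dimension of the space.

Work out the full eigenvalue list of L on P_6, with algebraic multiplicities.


image of 1: 3
image of x: x - 3/2
image of x^2: 3x^2 - 3x + 17/4
image of x^3: x^3 - (9/2)x^2 + (51/4)x - 63/8
image of x^4: 3x^4 - 6x^3 + (51/2)x^2 - (63/2)x + 257/16
image of x^5: x^5 - (15/2)x^4 + (85/2)x^3 - (315/4)x^2 + (1285/16)x - 1023/32
image of x^6: 3x^6 - 9x^5 + (255/4)x^4 - (315/2)x^3 + (3855/16)x^2 - (3069/16)x + 4097/64
the matrix is upper triangular; its diagonal is (3, 1, 3, 1, 3, 1, 3)
for a triangular matrix the eigenvalues are the diagonal entries, with algebraic multiplicity their repetition count

λ = 1 (multiplicity 3), λ = 3 (multiplicity 4)


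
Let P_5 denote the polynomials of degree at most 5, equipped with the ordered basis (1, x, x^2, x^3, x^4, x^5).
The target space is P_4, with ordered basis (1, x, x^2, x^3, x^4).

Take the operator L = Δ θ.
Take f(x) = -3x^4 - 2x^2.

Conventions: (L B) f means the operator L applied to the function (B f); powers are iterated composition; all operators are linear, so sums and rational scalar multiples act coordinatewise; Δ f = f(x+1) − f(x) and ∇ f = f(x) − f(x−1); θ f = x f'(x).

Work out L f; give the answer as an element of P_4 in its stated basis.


θ f = -12x^4 - 4x^2
Δ θ f = -48x^3 - 72x^2 - 56x - 16

the result is g(x) = -48x^3 - 72x^2 - 56x - 16


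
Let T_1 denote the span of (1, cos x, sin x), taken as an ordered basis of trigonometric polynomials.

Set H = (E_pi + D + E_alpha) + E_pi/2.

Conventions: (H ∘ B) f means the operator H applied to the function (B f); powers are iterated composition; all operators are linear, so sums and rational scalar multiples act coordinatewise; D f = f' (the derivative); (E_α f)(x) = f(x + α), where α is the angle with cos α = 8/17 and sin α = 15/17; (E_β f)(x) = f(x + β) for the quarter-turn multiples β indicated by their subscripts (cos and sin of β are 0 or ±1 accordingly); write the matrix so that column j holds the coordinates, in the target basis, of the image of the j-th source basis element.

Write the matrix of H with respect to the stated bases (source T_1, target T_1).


image of 1: 3
image of cos x: -(9/17)cos x - (49/17)sin x
image of sin x: (49/17)cos x - (9/17)sin x
each image's coordinates form column j of the matrix

the matrix is [[3, 0, 0]; [0, -9/17, 49/17]; [0, -49/17, -9/17]] (rows listed top to bottom)


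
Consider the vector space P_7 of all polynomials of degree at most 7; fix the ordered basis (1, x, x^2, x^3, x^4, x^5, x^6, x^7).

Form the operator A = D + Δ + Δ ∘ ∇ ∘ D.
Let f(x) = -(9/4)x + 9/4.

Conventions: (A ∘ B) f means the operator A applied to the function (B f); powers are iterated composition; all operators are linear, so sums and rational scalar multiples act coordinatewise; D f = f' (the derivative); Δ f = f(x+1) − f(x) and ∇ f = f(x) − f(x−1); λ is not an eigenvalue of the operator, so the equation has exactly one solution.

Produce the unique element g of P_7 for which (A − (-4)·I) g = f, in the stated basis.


write g with unknown coordinates in the stated basis and equate coefficients in (A − (-4)·I) g = f
solving from the highest basis element down gives g = -(9/16)x + 27/32
check: A g = -9/8
so A g − (-4)·g = -(9/4)x + 9/4 = f ✓

the image equals g(x) = -(9/16)x + 27/32


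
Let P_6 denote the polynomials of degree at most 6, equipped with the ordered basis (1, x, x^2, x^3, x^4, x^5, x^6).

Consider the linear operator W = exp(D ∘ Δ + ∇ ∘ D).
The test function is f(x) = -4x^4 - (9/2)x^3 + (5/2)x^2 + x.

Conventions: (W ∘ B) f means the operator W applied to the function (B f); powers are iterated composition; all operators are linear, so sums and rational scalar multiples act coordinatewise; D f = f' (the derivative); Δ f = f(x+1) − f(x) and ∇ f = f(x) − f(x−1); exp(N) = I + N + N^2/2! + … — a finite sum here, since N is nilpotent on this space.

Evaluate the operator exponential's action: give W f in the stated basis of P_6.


order-1 term: -96x^2 - 54x - 22
order-2 term: -192
the series for exp(D ∘ Δ + ∇ ∘ D) f terminates at order 2
exp(D ∘ Δ + ∇ ∘ D) f = -4x^4 - (9/2)x^3 - (187/2)x^2 - 53x - 214

the result is g(x) = -4x^4 - (9/2)x^3 - (187/2)x^2 - 53x - 214


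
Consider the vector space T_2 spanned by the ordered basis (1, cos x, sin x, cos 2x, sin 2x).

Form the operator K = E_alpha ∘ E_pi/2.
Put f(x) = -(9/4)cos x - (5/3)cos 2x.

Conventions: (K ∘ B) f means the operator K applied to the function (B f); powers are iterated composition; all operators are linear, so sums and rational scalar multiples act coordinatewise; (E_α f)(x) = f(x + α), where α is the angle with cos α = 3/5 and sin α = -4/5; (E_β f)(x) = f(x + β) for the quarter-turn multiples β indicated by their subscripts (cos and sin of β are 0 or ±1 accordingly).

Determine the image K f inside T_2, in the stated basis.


the result is g(x) = -(9/5)cos x + (27/20)sin x - (7/15)cos 2x + (8/5)sin 2x

E_pi/2 f = (9/4)sin x + (5/3)cos 2x
E_alpha E_pi/2 f = -(9/5)cos x + (27/20)sin x - (7/15)cos 2x + (8/5)sin 2x


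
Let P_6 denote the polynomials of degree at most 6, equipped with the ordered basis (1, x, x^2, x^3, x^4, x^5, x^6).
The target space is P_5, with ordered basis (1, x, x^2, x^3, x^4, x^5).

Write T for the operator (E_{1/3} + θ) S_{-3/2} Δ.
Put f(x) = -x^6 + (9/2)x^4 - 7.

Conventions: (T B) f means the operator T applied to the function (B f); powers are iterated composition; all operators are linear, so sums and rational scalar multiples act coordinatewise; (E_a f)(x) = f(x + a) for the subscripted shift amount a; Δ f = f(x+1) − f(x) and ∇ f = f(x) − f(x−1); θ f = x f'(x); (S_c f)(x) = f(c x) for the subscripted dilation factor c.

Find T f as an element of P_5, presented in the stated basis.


Δ f = -6x^5 - 15x^4 - 2x^3 + 12x^2 + 12x + 7/2
S_{-3/2} Δ f = (729/16)x^5 - (1215/16)x^4 + (27/4)x^3 + 27x^2 - 18x + 7/2
E_{1/3} S_{-3/2} Δ f = (729/16)x^5 - (351/8)x^3 - (99/16)x
θ S_{-3/2} Δ f = (3645/16)x^5 - (1215/4)x^4 + (81/4)x^3 + 54x^2 - 18x
(E_{1/3} + θ) S_{-3/2} Δ f = (2187/8)x^5 - (1215/4)x^4 - (189/8)x^3 + 54x^2 - (387/16)x

the image equals g(x) = (2187/8)x^5 - (1215/4)x^4 - (189/8)x^3 + 54x^2 - (387/16)x


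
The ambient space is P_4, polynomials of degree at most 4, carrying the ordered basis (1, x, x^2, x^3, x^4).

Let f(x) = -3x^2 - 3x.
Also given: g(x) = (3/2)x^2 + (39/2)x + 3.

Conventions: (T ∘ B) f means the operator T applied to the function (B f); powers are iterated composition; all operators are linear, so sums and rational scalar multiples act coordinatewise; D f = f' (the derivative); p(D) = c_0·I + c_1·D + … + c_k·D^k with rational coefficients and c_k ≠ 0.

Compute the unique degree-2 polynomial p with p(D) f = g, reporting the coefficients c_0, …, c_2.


D^0 f = -3x^2 - 3x
D^1 f = -6x - 3
D^2 f = -6
matching coefficients of g against c_0 f + c_1 Df + … from the top degree down determines the c_i
solution: c_0 = -1/2, c_1 = -3, c_2 = 1

p(D) = -(1/2)·I − 3·D + D^2, i.e. c_0 = -1/2, c_1 = -3, c_2 = 1


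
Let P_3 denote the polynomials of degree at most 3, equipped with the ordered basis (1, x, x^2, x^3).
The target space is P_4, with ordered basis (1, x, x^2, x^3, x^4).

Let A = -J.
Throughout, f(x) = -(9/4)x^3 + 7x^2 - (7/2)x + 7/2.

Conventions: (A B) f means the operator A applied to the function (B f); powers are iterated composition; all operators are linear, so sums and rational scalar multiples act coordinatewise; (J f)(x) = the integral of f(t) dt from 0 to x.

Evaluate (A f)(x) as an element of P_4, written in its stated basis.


J f = -(9/16)x^4 + (7/3)x^3 - (7/4)x^2 + (7/2)x
(-J) f = (9/16)x^4 - (7/3)x^3 + (7/4)x^2 - (7/2)x

the result is g(x) = (9/16)x^4 - (7/3)x^3 + (7/4)x^2 - (7/2)x


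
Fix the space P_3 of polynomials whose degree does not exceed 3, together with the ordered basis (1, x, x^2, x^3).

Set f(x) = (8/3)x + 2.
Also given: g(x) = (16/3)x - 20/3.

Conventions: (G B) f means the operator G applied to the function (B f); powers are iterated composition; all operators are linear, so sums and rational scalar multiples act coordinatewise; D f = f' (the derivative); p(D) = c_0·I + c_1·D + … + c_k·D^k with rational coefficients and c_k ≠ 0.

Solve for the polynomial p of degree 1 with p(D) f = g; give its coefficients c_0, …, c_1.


p(D) = 2·I − 4·D, i.e. c_0 = 2, c_1 = -4

D^0 f = (8/3)x + 2
D^1 f = 8/3
matching coefficients of g against c_0 f + c_1 Df + … from the top degree down determines the c_i
solution: c_0 = 2, c_1 = -4


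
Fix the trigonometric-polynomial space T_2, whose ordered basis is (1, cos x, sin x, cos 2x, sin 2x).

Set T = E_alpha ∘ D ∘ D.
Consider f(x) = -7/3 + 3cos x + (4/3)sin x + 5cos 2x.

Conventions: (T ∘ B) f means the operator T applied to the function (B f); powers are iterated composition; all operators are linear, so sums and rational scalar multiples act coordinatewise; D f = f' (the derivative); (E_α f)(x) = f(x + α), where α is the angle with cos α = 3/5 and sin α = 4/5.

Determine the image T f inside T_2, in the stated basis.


g(x) = -(43/15)cos x + (8/5)sin x + (28/5)cos 2x + (96/5)sin 2x

D f = (4/3)cos x - 3sin x - 10sin 2x
D D f = -3cos x - (4/3)sin x - 20cos 2x
E_alpha D D f = -(43/15)cos x + (8/5)sin x + (28/5)cos 2x + (96/5)sin 2x


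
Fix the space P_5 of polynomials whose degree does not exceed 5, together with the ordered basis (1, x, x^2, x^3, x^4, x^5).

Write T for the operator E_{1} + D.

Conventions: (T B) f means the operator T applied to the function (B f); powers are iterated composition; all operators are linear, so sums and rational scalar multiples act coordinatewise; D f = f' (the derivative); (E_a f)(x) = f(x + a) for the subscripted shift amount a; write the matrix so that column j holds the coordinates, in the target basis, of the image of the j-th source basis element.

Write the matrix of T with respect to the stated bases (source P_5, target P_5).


the matrix is [[1, 2, 1, 1, 1, 1]; [0, 1, 4, 3, 4, 5]; [0, 0, 1, 6, 6, 10]; [0, 0, 0, 1, 8, 10]; [0, 0, 0, 0, 1, 10]; [0, 0, 0, 0, 0, 1]] (rows listed top to bottom)

image of 1: 1
image of x: x + 2
image of x^2: x^2 + 4x + 1
image of x^3: x^3 + 6x^2 + 3x + 1
image of x^4: x^4 + 8x^3 + 6x^2 + 4x + 1
image of x^5: x^5 + 10x^4 + 10x^3 + 10x^2 + 5x + 1
each image's coordinates form column j of the matrix


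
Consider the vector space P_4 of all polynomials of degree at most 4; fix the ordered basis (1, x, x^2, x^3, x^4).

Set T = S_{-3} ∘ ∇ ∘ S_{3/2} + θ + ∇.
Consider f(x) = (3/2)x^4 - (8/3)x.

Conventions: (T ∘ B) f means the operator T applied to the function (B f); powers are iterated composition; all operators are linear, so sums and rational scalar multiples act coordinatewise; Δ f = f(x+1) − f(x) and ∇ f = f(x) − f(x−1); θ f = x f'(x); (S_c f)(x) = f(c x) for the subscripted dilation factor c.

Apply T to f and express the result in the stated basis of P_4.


the result is g(x) = 6x^4 - (6513/8)x^3 - (6705/16)x^2 - (2107/24)x - 1513/96

S_{3/2} f = (243/32)x^4 - 4x
∇ S_{3/2} f = (243/8)x^3 - (729/16)x^2 + (243/8)x - 371/32
S_{-3} (∇ ∘ S_{3/2}) f = -(6561/8)x^3 - (6561/16)x^2 - (729/8)x - 371/32
θ f = 6x^4 - (8/3)x
∇ f = 6x^3 - 9x^2 + 6x - 25/6
(S_{-3} ∘ ∇ ∘ S_{3/2} + θ + ∇) f = 6x^4 - (6513/8)x^3 - (6705/16)x^2 - (2107/24)x - 1513/96


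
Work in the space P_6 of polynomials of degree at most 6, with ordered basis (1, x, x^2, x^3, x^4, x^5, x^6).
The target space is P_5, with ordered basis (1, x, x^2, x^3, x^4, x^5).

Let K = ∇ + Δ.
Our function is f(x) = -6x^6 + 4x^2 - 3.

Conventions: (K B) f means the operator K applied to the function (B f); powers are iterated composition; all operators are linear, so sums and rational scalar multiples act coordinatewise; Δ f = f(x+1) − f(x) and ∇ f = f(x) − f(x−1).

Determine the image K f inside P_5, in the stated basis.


∇ f = -36x^5 + 90x^4 - 120x^3 + 90x^2 - 28x + 2
Δ f = -36x^5 - 90x^4 - 120x^3 - 90x^2 - 28x - 2
(∇ + Δ) f = -72x^5 - 240x^3 - 56x

the image equals g(x) = -72x^5 - 240x^3 - 56x


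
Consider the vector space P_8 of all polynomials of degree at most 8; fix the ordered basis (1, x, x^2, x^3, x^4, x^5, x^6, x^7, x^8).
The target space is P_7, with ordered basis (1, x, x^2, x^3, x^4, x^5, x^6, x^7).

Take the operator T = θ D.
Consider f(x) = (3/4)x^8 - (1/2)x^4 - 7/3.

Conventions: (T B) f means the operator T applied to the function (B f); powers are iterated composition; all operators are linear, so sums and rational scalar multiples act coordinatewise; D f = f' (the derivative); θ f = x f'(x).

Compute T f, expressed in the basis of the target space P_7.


g(x) = 42x^7 - 6x^3

D f = 6x^7 - 2x^3
θ D f = 42x^7 - 6x^3


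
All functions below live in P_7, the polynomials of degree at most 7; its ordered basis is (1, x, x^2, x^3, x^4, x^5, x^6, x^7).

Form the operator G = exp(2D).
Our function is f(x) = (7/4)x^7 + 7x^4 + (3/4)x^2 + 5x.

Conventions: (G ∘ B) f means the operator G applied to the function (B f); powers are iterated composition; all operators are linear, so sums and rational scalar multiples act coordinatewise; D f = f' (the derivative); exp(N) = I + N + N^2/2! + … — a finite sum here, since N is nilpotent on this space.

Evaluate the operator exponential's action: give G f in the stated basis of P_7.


order-1 term: (49/2)x^6 + 56x^3 + 3x + 10
order-2 term: 147x^5 + 168x^2 + 3
order-3 term: 490x^4 + 224x
order-4 term: 980x^3 + 112
order-5 term: 1176x^2
order-6 term: 784x
order-7 term: 224
the series for exp(2D) f terminates at order 7
exp(2D) f = (7/4)x^7 + (49/2)x^6 + 147x^5 + 497x^4 + 1036x^3 + (5379/4)x^2 + 1016x + 349

the result is g(x) = (7/4)x^7 + (49/2)x^6 + 147x^5 + 497x^4 + 1036x^3 + (5379/4)x^2 + 1016x + 349


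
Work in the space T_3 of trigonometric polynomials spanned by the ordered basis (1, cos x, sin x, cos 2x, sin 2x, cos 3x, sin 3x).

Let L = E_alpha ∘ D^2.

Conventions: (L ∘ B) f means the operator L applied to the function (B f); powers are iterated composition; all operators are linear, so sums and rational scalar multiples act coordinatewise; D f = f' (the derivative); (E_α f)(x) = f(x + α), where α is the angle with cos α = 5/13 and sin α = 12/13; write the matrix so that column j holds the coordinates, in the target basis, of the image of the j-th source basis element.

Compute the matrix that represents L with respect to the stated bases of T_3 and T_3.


the matrix is [[0, 0, 0, 0, 0, 0, 0]; [0, -5/13, -12/13, 0, 0, 0, 0]; [0, 12/13, -5/13, 0, 0, 0, 0]; [0, 0, 0, 476/169, -480/169, 0, 0]; [0, 0, 0, 480/169, 476/169, 0, 0]; [0, 0, 0, 0, 0, 18315/2197, 7452/2197]; [0, 0, 0, 0, 0, -7452/2197, 18315/2197]] (rows listed top to bottom)

image of 1: 0
image of cos x: -(5/13)cos x + (12/13)sin x
image of sin x: -(12/13)cos x - (5/13)sin x
image of cos 2x: (476/169)cos 2x + (480/169)sin 2x
image of sin 2x: -(480/169)cos 2x + (476/169)sin 2x
image of cos 3x: (18315/2197)cos 3x - (7452/2197)sin 3x
image of sin 3x: (7452/2197)cos 3x + (18315/2197)sin 3x
each image's coordinates form column j of the matrix


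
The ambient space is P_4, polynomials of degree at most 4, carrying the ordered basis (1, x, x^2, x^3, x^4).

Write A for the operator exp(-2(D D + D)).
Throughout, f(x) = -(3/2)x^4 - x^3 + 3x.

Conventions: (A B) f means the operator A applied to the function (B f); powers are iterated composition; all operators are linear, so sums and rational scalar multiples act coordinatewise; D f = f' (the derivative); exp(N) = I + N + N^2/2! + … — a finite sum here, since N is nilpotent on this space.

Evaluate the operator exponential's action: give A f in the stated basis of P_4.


order-1 term: 12x^3 + 42x^2 + 12x - 6
order-2 term: -36x^2 - 156x - 96
order-3 term: 48x + 152
order-4 term: -24
the series for exp(-2(D D + D)) f terminates at order 4
exp(-2(D D + D)) f = -(3/2)x^4 + 11x^3 + 6x^2 - 93x + 26

the result is g(x) = -(3/2)x^4 + 11x^3 + 6x^2 - 93x + 26


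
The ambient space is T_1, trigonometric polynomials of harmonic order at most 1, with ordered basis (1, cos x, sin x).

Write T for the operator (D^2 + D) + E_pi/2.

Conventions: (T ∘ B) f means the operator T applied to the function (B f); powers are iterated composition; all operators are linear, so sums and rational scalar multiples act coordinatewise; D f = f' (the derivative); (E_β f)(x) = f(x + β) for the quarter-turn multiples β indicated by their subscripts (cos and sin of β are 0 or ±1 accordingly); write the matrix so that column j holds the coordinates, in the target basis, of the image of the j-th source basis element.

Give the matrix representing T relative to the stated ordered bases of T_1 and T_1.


image of 1: 1
image of cos x: -cos x - 2sin x
image of sin x: 2cos x - sin x
each image's coordinates form column j of the matrix

the matrix is [[1, 0, 0]; [0, -1, 2]; [0, -2, -1]] (rows listed top to bottom)


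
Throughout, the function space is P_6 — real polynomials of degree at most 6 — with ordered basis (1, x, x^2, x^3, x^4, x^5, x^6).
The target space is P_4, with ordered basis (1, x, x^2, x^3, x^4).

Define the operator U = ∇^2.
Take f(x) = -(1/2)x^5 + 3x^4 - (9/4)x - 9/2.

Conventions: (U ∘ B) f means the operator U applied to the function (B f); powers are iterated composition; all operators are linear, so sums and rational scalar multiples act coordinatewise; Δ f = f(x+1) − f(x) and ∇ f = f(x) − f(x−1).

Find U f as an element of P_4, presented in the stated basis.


∇ f = -(5/2)x^4 + 17x^3 - 23x^2 + (29/2)x - 23/4
∇ ∇ f = -10x^3 + 66x^2 - 107x + 57

the result is g(x) = -10x^3 + 66x^2 - 107x + 57


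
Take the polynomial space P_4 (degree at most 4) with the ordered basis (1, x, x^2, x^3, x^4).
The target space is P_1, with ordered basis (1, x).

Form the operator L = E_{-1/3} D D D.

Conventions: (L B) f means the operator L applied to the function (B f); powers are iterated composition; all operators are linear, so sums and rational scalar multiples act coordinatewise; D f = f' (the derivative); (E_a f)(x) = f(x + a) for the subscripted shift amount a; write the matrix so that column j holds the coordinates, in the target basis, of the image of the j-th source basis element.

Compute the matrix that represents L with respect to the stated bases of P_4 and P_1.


image of 1: 0
image of x: 0
image of x^2: 0
image of x^3: 6
image of x^4: 24x - 8
each image's coordinates form column j of the matrix

the matrix is [[0, 0, 0, 6, -8]; [0, 0, 0, 0, 24]] (rows listed top to bottom)


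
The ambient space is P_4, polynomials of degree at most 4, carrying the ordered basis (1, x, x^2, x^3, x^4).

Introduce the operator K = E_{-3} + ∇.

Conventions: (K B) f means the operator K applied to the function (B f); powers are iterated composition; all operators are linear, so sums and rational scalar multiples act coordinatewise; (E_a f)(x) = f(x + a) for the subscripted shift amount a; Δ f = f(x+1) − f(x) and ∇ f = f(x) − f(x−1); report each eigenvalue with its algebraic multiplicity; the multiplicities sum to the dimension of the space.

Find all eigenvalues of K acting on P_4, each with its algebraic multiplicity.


λ = 1 (multiplicity 5)

image of 1: 1
image of x: x - 2
image of x^2: x^2 - 4x + 8
image of x^3: x^3 - 6x^2 + 24x - 26
image of x^4: x^4 - 8x^3 + 48x^2 - 104x + 80
the matrix is upper triangular; its diagonal is (1, 1, 1, 1, 1)
for a triangular matrix the eigenvalues are the diagonal entries, with algebraic multiplicity their repetition count


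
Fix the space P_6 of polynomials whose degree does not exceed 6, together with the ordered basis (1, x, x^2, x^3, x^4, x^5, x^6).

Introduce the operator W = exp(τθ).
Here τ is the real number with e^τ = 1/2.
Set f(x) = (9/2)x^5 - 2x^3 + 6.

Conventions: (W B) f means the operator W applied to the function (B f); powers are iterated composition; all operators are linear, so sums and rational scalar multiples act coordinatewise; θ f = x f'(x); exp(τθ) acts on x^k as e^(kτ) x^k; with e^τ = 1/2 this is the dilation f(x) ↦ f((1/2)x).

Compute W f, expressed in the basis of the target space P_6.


exp(τθ) x^k = e^(kτ) x^k; with e^τ = 1/2 this sends x^k to (1/2)^k x^k
x^3 ↦ 1/8 x^3
x^5 ↦ 1/32 x^5
applying this coordinatewise to f: exp(τθ) f = (9/64)x^5 - (1/4)x^3 + 6

g(x) = (9/64)x^5 - (1/4)x^3 + 6


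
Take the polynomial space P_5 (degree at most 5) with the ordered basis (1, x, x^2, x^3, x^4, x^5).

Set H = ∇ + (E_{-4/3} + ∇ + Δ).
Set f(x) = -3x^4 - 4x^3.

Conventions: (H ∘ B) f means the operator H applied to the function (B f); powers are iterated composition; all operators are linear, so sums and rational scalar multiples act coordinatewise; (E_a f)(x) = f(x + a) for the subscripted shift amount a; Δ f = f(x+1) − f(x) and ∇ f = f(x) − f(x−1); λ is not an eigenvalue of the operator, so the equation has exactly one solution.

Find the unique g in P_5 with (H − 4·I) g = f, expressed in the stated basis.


write g with unknown coordinates in the stated basis and equate coefficients in (H − 4·I) g = f
solving from the highest basis element down gives g = x^4 + (32/9)x^3 + (202/27)x^2 + (2896/243)x + 21929/2187
check: H g = x^4 + (92/9)x^3 + (808/27)x^2 + (11584/243)x + 87716/2187
so H g − 4·g = -3x^4 - 4x^3 = f ✓

the result is g(x) = x^4 + (32/9)x^3 + (202/27)x^2 + (2896/243)x + 21929/2187


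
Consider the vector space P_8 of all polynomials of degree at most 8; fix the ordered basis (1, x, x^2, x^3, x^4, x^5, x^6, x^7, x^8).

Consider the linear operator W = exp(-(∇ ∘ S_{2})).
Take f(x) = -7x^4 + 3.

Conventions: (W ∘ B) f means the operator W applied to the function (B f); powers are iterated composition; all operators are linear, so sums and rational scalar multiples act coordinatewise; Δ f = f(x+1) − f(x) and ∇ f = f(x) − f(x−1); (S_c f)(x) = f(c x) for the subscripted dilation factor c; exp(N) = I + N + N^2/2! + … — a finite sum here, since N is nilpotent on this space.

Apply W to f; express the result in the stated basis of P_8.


the result is g(x) = -7x^4 + 448x^3 - 6048x^2 + 22848x - 23405

order-1 term: 448x^3 - 672x^2 + 448x - 112
order-2 term: -5376x^2 + 8064x - 3584
order-3 term: 14336x - 12544
order-4 term: -7168
the series for exp(-(∇ ∘ S_{2})) f terminates at order 4
exp(-(∇ ∘ S_{2})) f = -7x^4 + 448x^3 - 6048x^2 + 22848x - 23405


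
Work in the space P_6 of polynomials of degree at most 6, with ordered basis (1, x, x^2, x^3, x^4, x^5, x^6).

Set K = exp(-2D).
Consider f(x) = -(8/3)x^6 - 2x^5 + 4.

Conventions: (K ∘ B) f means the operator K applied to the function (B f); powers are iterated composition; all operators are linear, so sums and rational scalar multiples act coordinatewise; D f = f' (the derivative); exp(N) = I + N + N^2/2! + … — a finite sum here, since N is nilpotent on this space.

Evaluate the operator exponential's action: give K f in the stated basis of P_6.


g(x) = -(8/3)x^6 + 30x^5 - 140x^4 + (1040/3)x^3 - 480x^2 + 352x - 308/3

order-1 term: 32x^5 + 20x^4
order-2 term: -160x^4 - 80x^3
order-3 term: (1280/3)x^3 + 160x^2
order-4 term: -640x^2 - 160x
order-5 term: 512x + 64
order-6 term: -512/3
the series for exp(-2D) f terminates at order 6
exp(-2D) f = -(8/3)x^6 + 30x^5 - 140x^4 + (1040/3)x^3 - 480x^2 + 352x - 308/3


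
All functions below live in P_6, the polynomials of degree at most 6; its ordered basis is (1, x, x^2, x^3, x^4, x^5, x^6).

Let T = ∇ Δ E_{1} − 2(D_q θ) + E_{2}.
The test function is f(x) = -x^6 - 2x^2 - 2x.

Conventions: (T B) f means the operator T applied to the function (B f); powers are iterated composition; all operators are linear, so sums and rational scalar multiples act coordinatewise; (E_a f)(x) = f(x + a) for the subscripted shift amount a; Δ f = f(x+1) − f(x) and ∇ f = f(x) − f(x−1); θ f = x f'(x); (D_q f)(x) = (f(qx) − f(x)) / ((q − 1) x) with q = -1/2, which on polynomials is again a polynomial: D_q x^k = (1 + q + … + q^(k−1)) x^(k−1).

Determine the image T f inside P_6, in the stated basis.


E_{1} f = -x^6 - 6x^5 - 15x^4 - 20x^3 - 17x^2 - 12x - 5
Δ E_{1} f = -6x^5 - 45x^4 - 140x^3 - 225x^2 - 190x - 71
∇ (Δ E_{1}) f = -30x^4 - 120x^3 - 210x^2 - 180x - 66
θ f = -6x^6 - 4x^2 - 2x
D_q θ f = -(63/16)x^5 - 2x - 2
(-2(D_q θ)) f = (63/8)x^5 + 4x + 4
E_{2} f = -x^6 - 12x^5 - 60x^4 - 160x^3 - 242x^2 - 202x - 76
(∇ Δ E_{1} − 2(D_q θ) + E_{2}) f = -x^6 - (33/8)x^5 - 90x^4 - 280x^3 - 452x^2 - 378x - 138

the result is g(x) = -x^6 - (33/8)x^5 - 90x^4 - 280x^3 - 452x^2 - 378x - 138


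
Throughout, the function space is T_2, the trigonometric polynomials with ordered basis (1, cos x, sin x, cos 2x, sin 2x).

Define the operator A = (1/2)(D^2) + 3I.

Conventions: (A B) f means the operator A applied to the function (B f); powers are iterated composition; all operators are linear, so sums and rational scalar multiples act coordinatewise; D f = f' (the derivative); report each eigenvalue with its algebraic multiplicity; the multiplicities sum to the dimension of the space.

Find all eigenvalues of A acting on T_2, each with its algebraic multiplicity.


λ = 1 (multiplicity 2), λ = 5/2 (multiplicity 2), λ = 3 (multiplicity 1)

image of 1: 3
image of cos x: (5/2)cos x
image of sin x: (5/2)sin x
image of cos 2x: cos 2x
image of sin 2x: sin 2x
the matrix is diagonal; its diagonal is (3, 5/2, 5/2, 1, 1)
for a triangular matrix the eigenvalues are the diagonal entries, with algebraic multiplicity their repetition count


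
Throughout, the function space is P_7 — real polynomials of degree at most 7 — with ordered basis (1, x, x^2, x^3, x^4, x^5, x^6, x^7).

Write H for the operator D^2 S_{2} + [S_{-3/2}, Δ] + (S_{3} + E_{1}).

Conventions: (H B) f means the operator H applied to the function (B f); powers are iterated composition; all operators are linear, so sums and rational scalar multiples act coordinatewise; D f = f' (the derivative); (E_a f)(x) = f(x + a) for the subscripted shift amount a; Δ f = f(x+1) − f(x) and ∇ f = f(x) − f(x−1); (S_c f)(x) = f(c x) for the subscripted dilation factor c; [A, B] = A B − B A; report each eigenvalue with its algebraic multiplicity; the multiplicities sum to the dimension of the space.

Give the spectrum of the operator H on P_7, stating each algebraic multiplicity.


λ = 2 (multiplicity 1), λ = 4 (multiplicity 1), λ = 10 (multiplicity 1), λ = 28 (multiplicity 1), λ = 82 (multiplicity 1), λ = 244 (multiplicity 1), λ = 730 (multiplicity 1), λ = 2188 (multiplicity 1)

image of 1: 2
image of x: 4x + 7/2
image of x^2: 10x^2 - (11/2)x + 31/4
image of x^3: 28x^3 + (159/8)x^2 + (453/8)x + 43/8
image of x^4: 82x^4 - (119/4)x^3 + (1449/8)x^2 - (89/4)x - 49/16
image of x^5: 244x^5 + (2185/32)x^4 + (11075/16)x^3 + (1735/16)x^2 + (1135/32)x + 307/32
image of x^6: 730x^6 - (3453/32)x^5 + (117765/64)x^4 - (4405/16)x^3 - (7815/64)x^2 - (2283/32)x - 601/64
image of x^7: 2188x^7 + (26411/128)x^6 + (716331/128)x^5 + (103705/128)x^4 + (65905/128)x^3 + (54663/128)x^2 + (14861/128)x + 2443/128
the matrix is upper triangular; its diagonal is (2, 4, 10, 28, 82, 244, 730, 2188)
for a triangular matrix the eigenvalues are the diagonal entries, with algebraic multiplicity their repetition count


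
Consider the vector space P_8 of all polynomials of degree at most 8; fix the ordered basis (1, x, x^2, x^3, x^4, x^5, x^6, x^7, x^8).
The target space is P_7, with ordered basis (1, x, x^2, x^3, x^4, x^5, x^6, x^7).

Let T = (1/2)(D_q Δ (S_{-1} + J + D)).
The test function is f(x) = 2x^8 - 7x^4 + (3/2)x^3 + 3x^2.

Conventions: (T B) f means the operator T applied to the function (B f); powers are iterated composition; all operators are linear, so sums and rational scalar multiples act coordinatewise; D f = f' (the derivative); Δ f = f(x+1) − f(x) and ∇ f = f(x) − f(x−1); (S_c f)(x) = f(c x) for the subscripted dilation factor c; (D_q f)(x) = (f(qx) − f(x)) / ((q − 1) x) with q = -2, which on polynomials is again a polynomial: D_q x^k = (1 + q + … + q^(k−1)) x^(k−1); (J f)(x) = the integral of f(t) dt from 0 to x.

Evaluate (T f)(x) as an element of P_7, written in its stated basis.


the image equals g(x) = -85x^7 + 516x^6 - 1960x^5 + 2618x^4 - (3605/2)x^3 + (3901/4)x^2 - (1043/8)x + 13

S_{-1} f = 2x^8 - 7x^4 - (3/2)x^3 + 3x^2
J f = (2/9)x^9 - (7/5)x^5 + (3/8)x^4 + x^3
D f = 16x^7 - 28x^3 + (9/2)x^2 + 6x
(S_{-1} + J + D) f = (2/9)x^9 + 2x^8 + 16x^7 - (7/5)x^5 - (53/8)x^4 - (57/2)x^3 + (15/2)x^2 + 6x
Δ (S_{-1} + J + D) f = 2x^8 + 24x^7 + (560/3)x^6 + 476x^5 + 721x^4 + (3901/6)x^3 + (1043/4)x^2 + 26x - 1729/360
D_q Δ (S_{-1} + J + D) f = -170x^7 + 1032x^6 - 3920x^5 + 5236x^4 - 3605x^3 + (3901/2)x^2 - (1043/4)x + 26
((1/2)(D_q Δ (S_{-1} + J + D))) f = -85x^7 + 516x^6 - 1960x^5 + 2618x^4 - (3605/2)x^3 + (3901/4)x^2 - (1043/8)x + 13


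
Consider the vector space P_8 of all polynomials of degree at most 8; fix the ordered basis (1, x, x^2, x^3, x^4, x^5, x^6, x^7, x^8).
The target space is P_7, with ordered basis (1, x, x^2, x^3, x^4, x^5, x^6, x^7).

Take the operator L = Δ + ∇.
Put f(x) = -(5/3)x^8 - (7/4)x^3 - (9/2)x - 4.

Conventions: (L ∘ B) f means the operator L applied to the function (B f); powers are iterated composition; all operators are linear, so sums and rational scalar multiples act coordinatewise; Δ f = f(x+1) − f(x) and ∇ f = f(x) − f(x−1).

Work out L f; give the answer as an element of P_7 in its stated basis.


the result is g(x) = -(80/3)x^7 - (560/3)x^5 - (560/3)x^3 - (21/2)x^2 - (80/3)x - 25/2

Δ f = -(40/3)x^7 - (140/3)x^6 - (280/3)x^5 - (350/3)x^4 - (280/3)x^3 - (623/12)x^2 - (223/12)x - 95/12
∇ f = -(40/3)x^7 + (140/3)x^6 - (280/3)x^5 + (350/3)x^4 - (280/3)x^3 + (497/12)x^2 - (97/12)x - 55/12
(Δ + ∇) f = -(80/3)x^7 - (560/3)x^5 - (560/3)x^3 - (21/2)x^2 - (80/3)x - 25/2


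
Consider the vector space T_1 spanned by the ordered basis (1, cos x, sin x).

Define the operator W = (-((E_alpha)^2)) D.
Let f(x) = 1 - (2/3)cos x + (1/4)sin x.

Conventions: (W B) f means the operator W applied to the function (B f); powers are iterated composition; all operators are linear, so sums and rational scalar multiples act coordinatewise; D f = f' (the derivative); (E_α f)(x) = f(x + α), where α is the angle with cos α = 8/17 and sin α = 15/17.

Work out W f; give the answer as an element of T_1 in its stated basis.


D f = (1/4)cos x + (2/3)sin x
E_alpha D f = (12/17)cos x + (19/204)sin x
E_alpha E_alpha D f = (479/1156)cos x - (502/867)sin x
(-((E_alpha)^2)) D f = -(479/1156)cos x + (502/867)sin x

g(x) = -(479/1156)cos x + (502/867)sin x


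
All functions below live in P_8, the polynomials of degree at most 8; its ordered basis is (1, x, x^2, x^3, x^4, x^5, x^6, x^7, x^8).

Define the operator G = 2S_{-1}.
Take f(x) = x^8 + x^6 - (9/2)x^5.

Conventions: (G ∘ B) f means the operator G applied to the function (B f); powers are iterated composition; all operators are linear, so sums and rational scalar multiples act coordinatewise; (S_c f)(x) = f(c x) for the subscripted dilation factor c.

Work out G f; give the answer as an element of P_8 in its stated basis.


the result is g(x) = 2x^8 + 2x^6 + 9x^5

S_{-1} f = x^8 + x^6 + (9/2)x^5
(2S_{-1}) f = 2x^8 + 2x^6 + 9x^5


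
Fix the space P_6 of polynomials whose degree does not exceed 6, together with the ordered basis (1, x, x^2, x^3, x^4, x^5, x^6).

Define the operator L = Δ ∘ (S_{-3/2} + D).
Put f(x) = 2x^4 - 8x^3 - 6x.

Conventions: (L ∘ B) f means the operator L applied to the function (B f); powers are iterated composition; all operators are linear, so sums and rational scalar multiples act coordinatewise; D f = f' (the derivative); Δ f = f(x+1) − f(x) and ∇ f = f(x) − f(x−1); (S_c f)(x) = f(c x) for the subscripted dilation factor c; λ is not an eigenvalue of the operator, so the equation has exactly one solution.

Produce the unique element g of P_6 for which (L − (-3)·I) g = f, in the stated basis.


the image equals g(x) = (2/3)x^4 - (43/6)x^3 - (1613/48)x^2 + (3013/96)x + 1087/18

write g with unknown coordinates in the stated basis and equate coefficients in (L − (-3)·I) g = f
solving from the highest basis element down gives g = (2/3)x^4 - (43/6)x^3 - (1613/48)x^2 + (3013/96)x + 1087/18
check: L g = (27/2)x^3 + (1613/16)x^2 - (3205/32)x - 1087/6
so L g − (-3)·g = 2x^4 - 8x^3 - 6x = f ✓


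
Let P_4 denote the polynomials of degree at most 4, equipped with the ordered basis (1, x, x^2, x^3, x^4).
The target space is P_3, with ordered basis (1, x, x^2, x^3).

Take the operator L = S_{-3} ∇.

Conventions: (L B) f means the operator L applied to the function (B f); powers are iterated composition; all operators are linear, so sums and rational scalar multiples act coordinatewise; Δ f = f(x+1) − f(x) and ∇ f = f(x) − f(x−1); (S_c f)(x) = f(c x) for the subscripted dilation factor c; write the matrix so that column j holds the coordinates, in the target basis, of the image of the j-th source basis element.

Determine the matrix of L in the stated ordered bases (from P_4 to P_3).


image of 1: 0
image of x: 1
image of x^2: -6x - 1
image of x^3: 27x^2 + 9x + 1
image of x^4: -108x^3 - 54x^2 - 12x - 1
each image's coordinates form column j of the matrix

the matrix is [[0, 1, -1, 1, -1]; [0, 0, -6, 9, -12]; [0, 0, 0, 27, -54]; [0, 0, 0, 0, -108]] (rows listed top to bottom)


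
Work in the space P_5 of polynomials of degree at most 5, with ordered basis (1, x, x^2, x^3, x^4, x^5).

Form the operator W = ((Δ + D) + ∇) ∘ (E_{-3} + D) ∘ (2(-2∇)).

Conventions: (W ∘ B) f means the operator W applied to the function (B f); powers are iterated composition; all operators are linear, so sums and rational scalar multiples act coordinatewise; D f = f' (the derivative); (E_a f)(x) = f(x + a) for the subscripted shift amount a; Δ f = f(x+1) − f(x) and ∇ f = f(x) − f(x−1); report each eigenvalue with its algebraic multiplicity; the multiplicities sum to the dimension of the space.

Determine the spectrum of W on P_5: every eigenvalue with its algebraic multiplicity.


λ = 0 (multiplicity 6)

image of 1: 0
image of x: 0
image of x^2: -24
image of x^3: -72x + 180
image of x^4: -144x^2 + 720x - 1664
image of x^5: -240x^3 + 1800x^2 - 8320x + 10660
the matrix is upper triangular; its diagonal is (0, 0, 0, 0, 0, 0)
for a triangular matrix the eigenvalues are the diagonal entries, with algebraic multiplicity their repetition count


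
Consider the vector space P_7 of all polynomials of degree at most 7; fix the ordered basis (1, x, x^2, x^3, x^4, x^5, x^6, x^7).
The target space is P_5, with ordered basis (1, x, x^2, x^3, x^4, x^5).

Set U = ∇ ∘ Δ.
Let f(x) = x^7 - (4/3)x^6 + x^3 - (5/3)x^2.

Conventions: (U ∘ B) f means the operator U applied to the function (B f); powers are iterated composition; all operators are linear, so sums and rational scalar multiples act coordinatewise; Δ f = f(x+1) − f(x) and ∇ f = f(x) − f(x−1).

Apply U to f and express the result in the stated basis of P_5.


Δ f = 7x^6 + 13x^5 + 15x^4 + (25/3)x^3 + 4x^2 - (4/3)x - 1
∇ Δ f = 42x^5 - 40x^4 + 70x^3 - 40x^2 + 20x - 6

the image equals g(x) = 42x^5 - 40x^4 + 70x^3 - 40x^2 + 20x - 6


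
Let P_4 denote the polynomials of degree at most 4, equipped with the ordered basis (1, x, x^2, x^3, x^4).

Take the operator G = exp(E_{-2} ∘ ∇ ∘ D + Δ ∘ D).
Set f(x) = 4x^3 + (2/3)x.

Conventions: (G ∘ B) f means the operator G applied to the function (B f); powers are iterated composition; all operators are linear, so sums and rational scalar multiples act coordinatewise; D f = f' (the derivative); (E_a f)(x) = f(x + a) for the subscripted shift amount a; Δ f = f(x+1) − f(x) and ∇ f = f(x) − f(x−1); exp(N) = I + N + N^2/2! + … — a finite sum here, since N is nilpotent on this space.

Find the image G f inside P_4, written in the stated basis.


order-1 term: 48x - 48
the series for exp(E_{-2} ∘ ∇ ∘ D + Δ ∘ D) f terminates at order 1
exp(E_{-2} ∘ ∇ ∘ D + Δ ∘ D) f = 4x^3 + (146/3)x - 48

the result is g(x) = 4x^3 + (146/3)x - 48


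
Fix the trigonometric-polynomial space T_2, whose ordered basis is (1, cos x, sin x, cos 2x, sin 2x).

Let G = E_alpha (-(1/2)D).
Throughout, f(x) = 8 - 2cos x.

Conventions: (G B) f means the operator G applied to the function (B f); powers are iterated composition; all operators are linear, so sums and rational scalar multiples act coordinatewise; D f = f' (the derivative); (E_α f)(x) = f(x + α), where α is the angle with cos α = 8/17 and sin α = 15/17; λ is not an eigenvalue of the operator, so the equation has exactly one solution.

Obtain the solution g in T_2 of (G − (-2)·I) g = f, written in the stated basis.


the result is g(x) = 4 - (332/409)cos x + (32/409)sin x

write g with unknown coordinates in the stated basis and equate coefficients in (G − (-2)·I) g = f
solving from the highest basis element down gives g = 4 - (332/409)cos x + (32/409)sin x
check: G g = -(154/409)cos x - (64/409)sin x
so G g − (-2)·g = 8 - 2cos x = f ✓


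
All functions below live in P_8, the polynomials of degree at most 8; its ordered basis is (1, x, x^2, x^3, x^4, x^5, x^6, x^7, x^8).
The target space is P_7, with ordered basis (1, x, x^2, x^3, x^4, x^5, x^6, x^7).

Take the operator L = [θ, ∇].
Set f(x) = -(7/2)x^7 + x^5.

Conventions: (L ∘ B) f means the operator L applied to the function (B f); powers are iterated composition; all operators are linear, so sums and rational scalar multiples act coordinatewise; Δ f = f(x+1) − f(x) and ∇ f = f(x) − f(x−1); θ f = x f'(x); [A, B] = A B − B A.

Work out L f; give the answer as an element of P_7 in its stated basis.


∇ f = -(49/2)x^6 + (147/2)x^5 - (235/2)x^4 + (225/2)x^3 - (127/2)x^2 + (39/2)x - 5/2
θ ∇ f = -147x^6 + (735/2)x^5 - 470x^4 + (675/2)x^3 - 127x^2 + (39/2)x
θ f = -(49/2)x^7 + 5x^5
∇ θ f = -(343/2)x^6 + (1029/2)x^5 - (1665/2)x^4 + (1615/2)x^3 - (929/2)x^2 + (293/2)x - 39/2
[θ, ∇] f = (49/2)x^6 - 147x^5 + (725/2)x^4 - 470x^3 + (675/2)x^2 - 127x + 39/2

the image equals g(x) = (49/2)x^6 - 147x^5 + (725/2)x^4 - 470x^3 + (675/2)x^2 - 127x + 39/2


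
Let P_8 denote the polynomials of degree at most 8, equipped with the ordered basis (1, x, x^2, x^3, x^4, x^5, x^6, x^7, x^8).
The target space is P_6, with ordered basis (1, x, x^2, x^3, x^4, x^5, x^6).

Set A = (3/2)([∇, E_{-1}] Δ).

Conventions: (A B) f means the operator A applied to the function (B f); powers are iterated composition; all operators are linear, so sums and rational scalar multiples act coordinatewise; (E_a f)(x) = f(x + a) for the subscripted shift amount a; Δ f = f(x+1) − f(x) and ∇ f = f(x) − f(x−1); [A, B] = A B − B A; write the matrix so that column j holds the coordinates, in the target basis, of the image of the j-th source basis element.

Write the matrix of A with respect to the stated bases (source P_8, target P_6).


image of 1: 0
image of x: 0
image of x^2: 0
image of x^3: 0
image of x^4: 0
image of x^5: 0
image of x^6: 0
image of x^7: 0
image of x^8: 0
each image's coordinates form column j of the matrix

the matrix is [[0, 0, 0, 0, 0, 0, 0, 0, 0]; [0, 0, 0, 0, 0, 0, 0, 0, 0]; [0, 0, 0, 0, 0, 0, 0, 0, 0]; [0, 0, 0, 0, 0, 0, 0, 0, 0]; [0, 0, 0, 0, 0, 0, 0, 0, 0]; [0, 0, 0, 0, 0, 0, 0, 0, 0]; [0, 0, 0, 0, 0, 0, 0, 0, 0]] (rows listed top to bottom)


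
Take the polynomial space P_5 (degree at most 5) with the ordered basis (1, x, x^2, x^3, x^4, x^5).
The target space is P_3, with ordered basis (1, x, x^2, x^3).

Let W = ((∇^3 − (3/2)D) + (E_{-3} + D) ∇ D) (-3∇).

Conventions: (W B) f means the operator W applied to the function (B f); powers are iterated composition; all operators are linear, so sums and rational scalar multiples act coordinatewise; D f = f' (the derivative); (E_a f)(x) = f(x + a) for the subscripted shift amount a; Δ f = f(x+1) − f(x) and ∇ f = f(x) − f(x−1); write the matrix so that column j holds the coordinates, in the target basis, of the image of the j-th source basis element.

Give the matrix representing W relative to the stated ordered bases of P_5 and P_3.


image of 1: 0
image of x: 0
image of x^2: 9
image of x^3: 27x - 63/2
image of x^4: 54x^2 - 126x + 162
image of x^5: 90x^3 - 315x^2 + 810x - 3705/2
each image's coordinates form column j of the matrix

the matrix is [[0, 0, 9, -63/2, 162, -3705/2]; [0, 0, 0, 27, -126, 810]; [0, 0, 0, 0, 54, -315]; [0, 0, 0, 0, 0, 90]] (rows listed top to bottom)
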